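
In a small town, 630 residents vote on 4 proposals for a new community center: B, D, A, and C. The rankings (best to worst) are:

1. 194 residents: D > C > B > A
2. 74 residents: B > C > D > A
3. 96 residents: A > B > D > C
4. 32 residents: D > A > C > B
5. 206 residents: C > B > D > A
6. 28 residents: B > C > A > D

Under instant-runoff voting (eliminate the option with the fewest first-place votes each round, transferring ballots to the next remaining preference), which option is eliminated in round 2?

Round 1: B 102, D 226, A 96, C 206. Eliminate A.
Round 2: B 198, D 226, C 206. Eliminate B.

B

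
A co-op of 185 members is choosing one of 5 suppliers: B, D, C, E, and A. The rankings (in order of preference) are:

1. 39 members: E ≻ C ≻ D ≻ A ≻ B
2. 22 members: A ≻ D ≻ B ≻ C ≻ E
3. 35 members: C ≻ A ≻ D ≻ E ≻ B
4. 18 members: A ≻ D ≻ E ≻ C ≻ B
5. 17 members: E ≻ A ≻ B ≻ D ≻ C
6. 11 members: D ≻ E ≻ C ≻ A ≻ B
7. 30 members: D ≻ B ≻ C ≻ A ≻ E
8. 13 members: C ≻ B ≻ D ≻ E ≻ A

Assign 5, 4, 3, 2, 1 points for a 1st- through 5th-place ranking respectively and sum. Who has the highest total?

D

B: 39·1 + 22·3 + 35·1 + 18·1 + 17·3 + 11·1 + 30·4 + 13·4 = 392
D: 39·3 + 22·4 + 35·3 + 18·4 + 17·2 + 11·5 + 30·5 + 13·3 = 660
C: 39·4 + 22·2 + 35·5 + 18·2 + 17·1 + 11·3 + 30·3 + 13·5 = 616
E: 39·5 + 22·1 + 35·2 + 18·3 + 17·5 + 11·4 + 30·1 + 13·2 = 526
A: 39·2 + 22·5 + 35·4 + 18·5 + 17·4 + 11·2 + 30·2 + 13·1 = 581
D has the highest Borda score (660).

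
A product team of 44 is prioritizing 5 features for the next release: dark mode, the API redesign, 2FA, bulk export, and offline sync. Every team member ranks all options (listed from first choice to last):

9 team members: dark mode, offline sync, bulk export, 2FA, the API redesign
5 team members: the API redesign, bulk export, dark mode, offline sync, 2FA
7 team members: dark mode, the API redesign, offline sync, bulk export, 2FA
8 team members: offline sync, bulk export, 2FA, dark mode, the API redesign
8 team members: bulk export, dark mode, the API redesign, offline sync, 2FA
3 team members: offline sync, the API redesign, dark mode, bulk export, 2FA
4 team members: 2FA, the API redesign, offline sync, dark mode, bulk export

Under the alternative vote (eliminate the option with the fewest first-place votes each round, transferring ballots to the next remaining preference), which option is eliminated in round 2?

bulk export

Round 1: dark mode 16, the API redesign 5, 2FA 4, bulk export 8, offline sync 11. Eliminate 2FA.
Round 2: dark mode 16, the API redesign 9, bulk export 8, offline sync 11. Eliminate bulk export.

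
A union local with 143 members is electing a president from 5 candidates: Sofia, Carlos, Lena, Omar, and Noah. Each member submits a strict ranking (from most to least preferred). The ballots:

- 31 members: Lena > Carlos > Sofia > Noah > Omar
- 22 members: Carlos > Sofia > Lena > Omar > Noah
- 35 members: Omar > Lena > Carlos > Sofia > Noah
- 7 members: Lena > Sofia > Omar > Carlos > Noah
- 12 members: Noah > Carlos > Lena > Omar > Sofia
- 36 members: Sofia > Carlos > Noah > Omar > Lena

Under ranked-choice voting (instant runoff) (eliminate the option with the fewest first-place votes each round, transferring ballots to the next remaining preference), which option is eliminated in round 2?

Carlos

Round 1: Sofia 36, Carlos 22, Lena 38, Omar 35, Noah 12. Eliminate Noah.
Round 2: Sofia 36, Carlos 34, Lena 38, Omar 35. Eliminate Carlos.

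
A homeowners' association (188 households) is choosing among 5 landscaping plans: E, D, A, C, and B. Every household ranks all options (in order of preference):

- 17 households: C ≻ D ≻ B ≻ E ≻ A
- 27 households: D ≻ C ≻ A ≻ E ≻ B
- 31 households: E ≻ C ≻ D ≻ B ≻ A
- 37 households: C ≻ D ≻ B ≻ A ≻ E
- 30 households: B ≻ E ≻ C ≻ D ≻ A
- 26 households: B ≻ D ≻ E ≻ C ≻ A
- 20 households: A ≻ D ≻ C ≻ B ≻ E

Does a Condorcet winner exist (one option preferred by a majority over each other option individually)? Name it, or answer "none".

C

C vs E: 101–87 for C.
C vs D: 115–73 for C.
C vs A: 168–20 for C.
C vs B: 132–56 for C.
C beats every other option head-to-head.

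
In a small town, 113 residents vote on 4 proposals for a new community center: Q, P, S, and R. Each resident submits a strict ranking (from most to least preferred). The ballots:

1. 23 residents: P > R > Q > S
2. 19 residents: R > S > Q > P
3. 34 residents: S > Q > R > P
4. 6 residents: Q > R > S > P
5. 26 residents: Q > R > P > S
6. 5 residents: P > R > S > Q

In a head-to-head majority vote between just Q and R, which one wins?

Q

Voters preferring Q to R: 66; preferring R to Q: 47.
Q wins the head-to-head.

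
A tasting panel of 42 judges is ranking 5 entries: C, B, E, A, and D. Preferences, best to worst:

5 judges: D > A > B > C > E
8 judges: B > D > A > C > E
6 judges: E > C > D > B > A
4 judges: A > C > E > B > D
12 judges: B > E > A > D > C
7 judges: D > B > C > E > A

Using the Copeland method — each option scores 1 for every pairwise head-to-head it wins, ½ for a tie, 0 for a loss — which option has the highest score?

C: beats E; loses to B, A, and D → score 1.
B: beats C, E, A, and D → score 4.
E: beats A and D; loses to C and B → score 2.
A: beats C; loses to B, E, and D → score 1.
D: beats C and A; loses to B and E → score 2.
B has the best pairwise record.

B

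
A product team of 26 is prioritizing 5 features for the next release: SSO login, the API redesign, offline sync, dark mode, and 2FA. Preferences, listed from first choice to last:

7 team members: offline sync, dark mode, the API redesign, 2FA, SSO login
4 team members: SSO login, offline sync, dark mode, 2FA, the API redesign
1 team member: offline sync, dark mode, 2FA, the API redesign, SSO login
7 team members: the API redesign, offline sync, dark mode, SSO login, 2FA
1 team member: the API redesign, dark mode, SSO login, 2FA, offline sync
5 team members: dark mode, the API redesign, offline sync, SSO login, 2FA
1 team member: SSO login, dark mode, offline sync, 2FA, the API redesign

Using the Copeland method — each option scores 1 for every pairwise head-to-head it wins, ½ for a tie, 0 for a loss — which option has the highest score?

SSO login: beats 2FA; loses to the API redesign, offline sync, and dark mode → score 1.
the API redesign: beats SSO login and 2FA; ties offline sync; loses to dark mode → score 2.5.
offline sync: beats SSO login, dark mode, and 2FA; ties the API redesign → score 3.5.
dark mode: beats SSO login, the API redesign, and 2FA; loses to offline sync → score 3.
2FA: loses to SSO login, the API redesign, offline sync, and dark mode → score 0.
offline sync has the best pairwise record.

offline sync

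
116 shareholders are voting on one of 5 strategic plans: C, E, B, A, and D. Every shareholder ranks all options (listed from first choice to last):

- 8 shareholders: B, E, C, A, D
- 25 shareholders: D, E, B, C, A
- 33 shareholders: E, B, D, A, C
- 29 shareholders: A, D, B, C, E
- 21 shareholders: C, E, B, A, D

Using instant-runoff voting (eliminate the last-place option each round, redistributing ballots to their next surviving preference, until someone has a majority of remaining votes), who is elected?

Round 1: C 21, E 33, B 8, A 29, D 25. Eliminate B.
Round 2: C 21, E 41, A 29, D 25. Eliminate C.
Round 3: E 62, A 29, D 25. E has a majority.

E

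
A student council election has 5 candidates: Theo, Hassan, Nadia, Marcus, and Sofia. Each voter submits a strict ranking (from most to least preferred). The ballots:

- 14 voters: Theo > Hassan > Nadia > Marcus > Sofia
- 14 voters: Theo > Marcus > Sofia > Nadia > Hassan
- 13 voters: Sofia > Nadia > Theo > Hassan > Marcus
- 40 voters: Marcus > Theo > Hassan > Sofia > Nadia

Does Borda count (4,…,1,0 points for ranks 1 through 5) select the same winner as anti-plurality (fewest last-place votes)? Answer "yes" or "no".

yes

Borda — scores: Theo 258, Hassan 135, Nadia 81, Marcus 216, Sofia 120. Winner: Theo.
Anti-plurality — last-place votes: Theo 0, Hassan 14, Nadia 40, Marcus 13, Sofia 14. Winner: Theo.
The two methods agree.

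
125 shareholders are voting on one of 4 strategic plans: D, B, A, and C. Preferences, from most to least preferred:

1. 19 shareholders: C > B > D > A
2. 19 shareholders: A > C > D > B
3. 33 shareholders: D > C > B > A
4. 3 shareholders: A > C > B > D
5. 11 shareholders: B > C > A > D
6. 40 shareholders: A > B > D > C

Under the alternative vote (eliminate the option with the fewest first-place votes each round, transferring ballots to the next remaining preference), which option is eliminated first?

Round 1: D 33, B 11, A 62, C 19. Eliminate B.

B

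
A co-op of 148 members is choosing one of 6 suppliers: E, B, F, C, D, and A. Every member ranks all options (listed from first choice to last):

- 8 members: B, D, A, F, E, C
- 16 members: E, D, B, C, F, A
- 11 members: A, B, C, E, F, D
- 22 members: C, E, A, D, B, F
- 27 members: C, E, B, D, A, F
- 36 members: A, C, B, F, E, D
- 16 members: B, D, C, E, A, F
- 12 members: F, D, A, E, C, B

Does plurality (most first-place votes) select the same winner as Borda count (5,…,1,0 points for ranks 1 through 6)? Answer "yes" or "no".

Plurality — first-place votes: E 16, B 24, F 12, C 49, D 0, A 47. Winner: C.
Borda — scores: E 398, B 423, F 175, C 514, D 306, A 404. Winner: C.
The two methods agree.

yes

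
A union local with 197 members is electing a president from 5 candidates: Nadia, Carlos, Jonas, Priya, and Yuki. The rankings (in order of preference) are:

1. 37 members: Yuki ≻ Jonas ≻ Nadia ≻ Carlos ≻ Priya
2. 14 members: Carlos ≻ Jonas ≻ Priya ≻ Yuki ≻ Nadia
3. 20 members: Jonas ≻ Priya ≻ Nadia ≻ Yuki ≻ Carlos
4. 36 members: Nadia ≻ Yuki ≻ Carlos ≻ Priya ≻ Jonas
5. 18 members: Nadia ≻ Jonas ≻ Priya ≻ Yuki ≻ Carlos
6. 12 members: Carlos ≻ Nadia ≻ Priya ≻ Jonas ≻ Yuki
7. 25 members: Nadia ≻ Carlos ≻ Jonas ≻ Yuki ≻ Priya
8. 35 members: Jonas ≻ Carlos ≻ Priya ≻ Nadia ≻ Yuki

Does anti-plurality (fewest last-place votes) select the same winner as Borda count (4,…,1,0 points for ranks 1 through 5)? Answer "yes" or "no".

Anti-plurality — last-place votes: Nadia 14, Carlos 38, Jonas 36, Priya 62, Yuki 47. Winner: Nadia.
Borda — scores: Nadia 501, Carlos 393, Jonas 489, Priya 254, Yuki 333. Winner: Nadia.
The two methods agree.

yes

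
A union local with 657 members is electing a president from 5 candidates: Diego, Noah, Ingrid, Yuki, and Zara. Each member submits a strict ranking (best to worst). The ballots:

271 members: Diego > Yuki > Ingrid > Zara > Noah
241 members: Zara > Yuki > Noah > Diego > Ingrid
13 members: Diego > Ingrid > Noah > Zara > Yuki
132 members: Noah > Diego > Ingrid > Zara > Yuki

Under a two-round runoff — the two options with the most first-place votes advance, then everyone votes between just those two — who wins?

Round 1 first-place votes: Diego 284, Noah 132, Ingrid 0, Yuki 0, Zara 241.
Diego and Zara advance.
Runoff: Diego is preferred to Zara by 416 voters; Zara by 241.
Diego wins the runoff.

Diego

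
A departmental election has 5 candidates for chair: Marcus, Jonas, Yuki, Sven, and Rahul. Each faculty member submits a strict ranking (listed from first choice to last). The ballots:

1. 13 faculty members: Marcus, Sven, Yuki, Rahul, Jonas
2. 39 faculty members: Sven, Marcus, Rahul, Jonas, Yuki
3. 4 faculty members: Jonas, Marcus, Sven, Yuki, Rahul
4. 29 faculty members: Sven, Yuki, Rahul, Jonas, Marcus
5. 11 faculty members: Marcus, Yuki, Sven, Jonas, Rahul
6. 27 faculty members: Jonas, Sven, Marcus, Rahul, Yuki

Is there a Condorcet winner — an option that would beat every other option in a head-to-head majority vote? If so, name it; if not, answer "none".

Sven

Sven vs Marcus: 95–28 for Sven.
Sven vs Jonas: 92–31 for Sven.
Sven vs Yuki: 112–11 for Sven.
Sven vs Rahul: 123–0 for Sven.
Sven beats every other option head-to-head.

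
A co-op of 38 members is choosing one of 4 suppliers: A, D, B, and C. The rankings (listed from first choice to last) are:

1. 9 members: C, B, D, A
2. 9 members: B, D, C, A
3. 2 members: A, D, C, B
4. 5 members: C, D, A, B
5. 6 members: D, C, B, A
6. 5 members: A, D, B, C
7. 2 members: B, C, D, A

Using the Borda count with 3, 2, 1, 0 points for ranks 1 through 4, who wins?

A: 9·0 + 9·0 + 2·3 + 5·1 + 6·0 + 5·3 + 2·0 = 26
D: 9·1 + 9·2 + 2·2 + 5·2 + 6·3 + 5·2 + 2·1 = 71
B: 9·2 + 9·3 + 2·0 + 5·0 + 6·1 + 5·1 + 2·3 = 62
C: 9·3 + 9·1 + 2·1 + 5·3 + 6·2 + 5·0 + 2·2 = 69
D has the highest Borda score (71).

D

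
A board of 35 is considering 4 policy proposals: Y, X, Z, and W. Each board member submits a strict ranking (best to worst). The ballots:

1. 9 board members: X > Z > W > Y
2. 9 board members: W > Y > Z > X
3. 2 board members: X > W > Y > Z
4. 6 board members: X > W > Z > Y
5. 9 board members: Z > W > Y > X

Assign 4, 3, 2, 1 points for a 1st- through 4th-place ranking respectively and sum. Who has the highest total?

Y: 9·1 + 9·3 + 2·2 + 6·1 + 9·2 = 64
X: 9·4 + 9·1 + 2·4 + 6·4 + 9·1 = 86
Z: 9·3 + 9·2 + 2·1 + 6·2 + 9·4 = 95
W: 9·2 + 9·4 + 2·3 + 6·3 + 9·3 = 105
W has the highest Borda score (105).

W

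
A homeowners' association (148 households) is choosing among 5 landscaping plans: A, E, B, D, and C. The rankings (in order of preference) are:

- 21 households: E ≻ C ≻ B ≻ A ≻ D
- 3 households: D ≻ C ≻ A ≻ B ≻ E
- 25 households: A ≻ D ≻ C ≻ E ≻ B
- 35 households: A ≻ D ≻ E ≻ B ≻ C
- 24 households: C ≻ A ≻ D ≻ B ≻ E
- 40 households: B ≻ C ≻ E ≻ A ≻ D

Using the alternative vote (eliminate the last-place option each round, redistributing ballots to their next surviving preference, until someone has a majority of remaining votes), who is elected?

C

Round 1: A 60, E 21, B 40, D 3, C 24. Eliminate D.
Round 2: A 60, E 21, B 40, C 27. Eliminate E.
Round 3: A 60, B 40, C 48. Eliminate B.
Round 4: A 60, C 88. C has a majority.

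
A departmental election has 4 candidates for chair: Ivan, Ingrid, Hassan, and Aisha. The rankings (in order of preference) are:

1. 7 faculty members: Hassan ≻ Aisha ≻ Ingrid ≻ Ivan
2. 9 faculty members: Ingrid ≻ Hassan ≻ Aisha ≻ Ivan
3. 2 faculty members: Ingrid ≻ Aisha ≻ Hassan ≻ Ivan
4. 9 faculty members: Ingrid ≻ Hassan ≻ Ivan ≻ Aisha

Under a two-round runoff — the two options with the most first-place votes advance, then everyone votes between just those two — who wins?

Round 1 first-place votes: Ivan 0, Ingrid 20, Hassan 7, Aisha 0.
Ingrid and Hassan advance.
Runoff: Ingrid is preferred to Hassan by 20 voters; Hassan by 7.
Ingrid wins the runoff.

Ingrid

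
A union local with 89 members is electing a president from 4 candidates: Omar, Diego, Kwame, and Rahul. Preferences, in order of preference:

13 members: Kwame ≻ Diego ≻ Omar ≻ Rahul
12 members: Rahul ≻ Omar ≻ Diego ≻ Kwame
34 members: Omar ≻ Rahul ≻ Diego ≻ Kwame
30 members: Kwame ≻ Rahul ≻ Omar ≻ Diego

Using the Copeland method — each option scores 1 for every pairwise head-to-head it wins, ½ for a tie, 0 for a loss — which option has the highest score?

Omar

Omar: beats Diego, Kwame, and Rahul → score 3.
Diego: beats Kwame; loses to Omar and Rahul → score 1.
Kwame: loses to Omar, Diego, and Rahul → score 0.
Rahul: beats Diego and Kwame; loses to Omar → score 2.
Omar has the best pairwise record.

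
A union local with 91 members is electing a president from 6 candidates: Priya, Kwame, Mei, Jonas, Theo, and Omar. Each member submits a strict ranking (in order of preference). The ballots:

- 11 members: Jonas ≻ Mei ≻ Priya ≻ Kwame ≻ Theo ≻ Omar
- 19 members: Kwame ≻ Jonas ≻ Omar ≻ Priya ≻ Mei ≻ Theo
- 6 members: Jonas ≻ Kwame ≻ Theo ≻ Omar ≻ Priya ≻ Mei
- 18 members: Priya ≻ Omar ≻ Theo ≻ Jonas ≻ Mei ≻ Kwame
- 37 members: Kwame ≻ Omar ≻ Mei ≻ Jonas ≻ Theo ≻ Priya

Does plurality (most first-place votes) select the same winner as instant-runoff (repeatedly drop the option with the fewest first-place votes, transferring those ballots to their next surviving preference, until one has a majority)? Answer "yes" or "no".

Plurality — first-place votes: Priya 18, Kwame 56, Mei 0, Jonas 17, Theo 0, Omar 0. Winner: Kwame.
Instant-runoff — R1 Priya 18, Kwame 56, Mei 0, Jonas 17, Theo 0, Omar 0 (Kwame winner). Winner: Kwame.
The two methods agree.

yes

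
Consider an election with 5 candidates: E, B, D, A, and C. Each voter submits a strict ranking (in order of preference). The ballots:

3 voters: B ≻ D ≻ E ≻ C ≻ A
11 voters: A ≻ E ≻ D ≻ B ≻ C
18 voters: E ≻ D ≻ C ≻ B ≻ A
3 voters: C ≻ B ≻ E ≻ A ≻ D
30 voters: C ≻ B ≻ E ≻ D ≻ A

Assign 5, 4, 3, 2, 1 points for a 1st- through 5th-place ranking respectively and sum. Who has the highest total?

E: 3·3 + 11·4 + 18·5 + 3·3 + 30·3 = 242
B: 3·5 + 11·2 + 18·2 + 3·4 + 30·4 = 205
D: 3·4 + 11·3 + 18·4 + 3·1 + 30·2 = 180
A: 3·1 + 11·5 + 18·1 + 3·2 + 30·1 = 112
C: 3·2 + 11·1 + 18·3 + 3·5 + 30·5 = 236
E has the highest Borda score (242).

E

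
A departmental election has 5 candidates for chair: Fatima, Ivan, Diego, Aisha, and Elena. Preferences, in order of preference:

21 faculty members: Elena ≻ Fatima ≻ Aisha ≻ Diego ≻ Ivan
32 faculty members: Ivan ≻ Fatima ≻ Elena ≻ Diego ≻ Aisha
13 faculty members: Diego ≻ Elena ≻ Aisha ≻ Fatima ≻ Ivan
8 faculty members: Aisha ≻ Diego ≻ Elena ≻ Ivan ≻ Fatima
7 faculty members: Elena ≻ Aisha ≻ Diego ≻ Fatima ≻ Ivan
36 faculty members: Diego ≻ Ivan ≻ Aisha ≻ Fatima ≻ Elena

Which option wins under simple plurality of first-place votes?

Diego

First-place votes: Fatima 0, Ivan 32, Diego 49, Aisha 8, Elena 28.
Diego has the most first-place votes.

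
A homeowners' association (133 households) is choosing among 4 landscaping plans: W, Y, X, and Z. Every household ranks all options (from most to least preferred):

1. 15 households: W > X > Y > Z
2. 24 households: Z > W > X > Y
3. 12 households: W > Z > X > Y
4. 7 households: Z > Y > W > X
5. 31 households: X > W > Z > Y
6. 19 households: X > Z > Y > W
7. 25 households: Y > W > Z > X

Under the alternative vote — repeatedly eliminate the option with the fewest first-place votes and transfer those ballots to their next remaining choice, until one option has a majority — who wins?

Round 1: W 27, Y 25, X 50, Z 31. Eliminate Y.
Round 2: W 52, X 50, Z 31. Eliminate Z.
Round 3: W 83, X 50. W has a majority.

W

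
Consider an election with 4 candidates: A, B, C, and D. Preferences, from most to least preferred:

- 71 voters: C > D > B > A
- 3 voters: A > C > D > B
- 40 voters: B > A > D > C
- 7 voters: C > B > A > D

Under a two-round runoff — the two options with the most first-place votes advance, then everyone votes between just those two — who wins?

C

Round 1 first-place votes: A 3, B 40, C 78, D 0.
C and B advance.
Runoff: C is preferred to B by 81 voters; B by 40.
C wins the runoff.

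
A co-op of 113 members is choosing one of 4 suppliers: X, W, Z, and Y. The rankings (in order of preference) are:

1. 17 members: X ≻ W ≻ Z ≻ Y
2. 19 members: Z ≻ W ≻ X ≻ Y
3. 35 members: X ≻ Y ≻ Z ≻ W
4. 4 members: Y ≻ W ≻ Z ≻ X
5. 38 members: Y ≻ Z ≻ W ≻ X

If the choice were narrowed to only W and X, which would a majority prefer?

W

Voters preferring W to X: 61; preferring X to W: 52.
W wins the head-to-head.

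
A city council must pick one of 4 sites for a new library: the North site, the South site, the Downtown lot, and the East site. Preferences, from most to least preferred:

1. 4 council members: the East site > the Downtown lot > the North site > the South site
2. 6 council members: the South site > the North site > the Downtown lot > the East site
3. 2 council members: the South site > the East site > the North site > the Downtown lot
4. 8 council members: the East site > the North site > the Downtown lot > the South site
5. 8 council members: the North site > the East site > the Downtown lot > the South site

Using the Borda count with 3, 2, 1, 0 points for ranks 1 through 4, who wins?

the North site

the North site: 4·1 + 6·2 + 2·1 + 8·2 + 8·3 = 58
the South site: 4·0 + 6·3 + 2·3 + 8·0 + 8·0 = 24
the Downtown lot: 4·2 + 6·1 + 2·0 + 8·1 + 8·1 = 30
the East site: 4·3 + 6·0 + 2·2 + 8·3 + 8·2 = 56
the North site has the highest Borda score (58).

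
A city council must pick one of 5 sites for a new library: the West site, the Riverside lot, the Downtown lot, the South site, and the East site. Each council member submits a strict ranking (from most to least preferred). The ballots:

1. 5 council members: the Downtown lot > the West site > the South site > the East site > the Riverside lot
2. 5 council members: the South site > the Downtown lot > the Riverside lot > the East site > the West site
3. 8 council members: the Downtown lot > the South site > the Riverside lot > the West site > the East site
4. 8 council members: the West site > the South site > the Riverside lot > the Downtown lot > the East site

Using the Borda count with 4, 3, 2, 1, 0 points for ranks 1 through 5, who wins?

the South site

the West site: 5·3 + 5·0 + 8·1 + 8·4 = 55
the Riverside lot: 5·0 + 5·2 + 8·2 + 8·2 = 42
the Downtown lot: 5·4 + 5·3 + 8·4 + 8·1 = 75
the South site: 5·2 + 5·4 + 8·3 + 8·3 = 78
the East site: 5·1 + 5·1 + 8·0 + 8·0 = 10
the South site has the highest Borda score (78).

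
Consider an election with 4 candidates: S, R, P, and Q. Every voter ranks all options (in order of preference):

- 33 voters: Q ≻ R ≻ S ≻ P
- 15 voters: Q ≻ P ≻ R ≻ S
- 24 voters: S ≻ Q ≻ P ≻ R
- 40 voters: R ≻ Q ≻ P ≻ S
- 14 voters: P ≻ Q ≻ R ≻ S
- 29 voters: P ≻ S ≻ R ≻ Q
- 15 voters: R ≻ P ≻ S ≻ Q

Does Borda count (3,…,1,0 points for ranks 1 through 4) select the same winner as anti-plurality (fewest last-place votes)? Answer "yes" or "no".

Borda — scores: S 178, R 289, P 253, Q 300. Winner: Q.
Anti-plurality — last-place votes: S 69, R 24, P 33, Q 44. Winner: R.
The two methods disagree.

no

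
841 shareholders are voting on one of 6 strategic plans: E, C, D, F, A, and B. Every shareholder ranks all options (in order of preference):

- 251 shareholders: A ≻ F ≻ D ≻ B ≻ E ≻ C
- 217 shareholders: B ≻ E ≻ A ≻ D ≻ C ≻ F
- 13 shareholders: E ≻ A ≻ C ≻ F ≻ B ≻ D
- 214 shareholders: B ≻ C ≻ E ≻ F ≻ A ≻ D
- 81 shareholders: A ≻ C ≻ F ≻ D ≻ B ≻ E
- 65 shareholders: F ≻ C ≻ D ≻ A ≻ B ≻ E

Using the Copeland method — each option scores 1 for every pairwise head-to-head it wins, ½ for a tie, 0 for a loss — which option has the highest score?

E: beats C, D, F, and A; loses to B → score 4.
C: beats F; loses to E, D, A, and B → score 1.
D: beats C; loses to E, F, A, and B → score 1.
F: beats D; loses to E, C, A, and B → score 1.
A: beats C, D, and F; loses to E and B → score 3.
B: beats E, C, D, F, and A → score 5.
B has the best pairwise record.

B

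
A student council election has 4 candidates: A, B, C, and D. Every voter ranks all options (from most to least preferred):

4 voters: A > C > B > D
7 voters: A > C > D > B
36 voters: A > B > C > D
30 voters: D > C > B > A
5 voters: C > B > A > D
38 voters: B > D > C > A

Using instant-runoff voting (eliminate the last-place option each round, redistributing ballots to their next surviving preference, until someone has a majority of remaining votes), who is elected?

B

Round 1: A 47, B 38, C 5, D 30. Eliminate C.
Round 2: A 47, B 43, D 30. Eliminate D.
Round 3: A 47, B 73. B has a majority.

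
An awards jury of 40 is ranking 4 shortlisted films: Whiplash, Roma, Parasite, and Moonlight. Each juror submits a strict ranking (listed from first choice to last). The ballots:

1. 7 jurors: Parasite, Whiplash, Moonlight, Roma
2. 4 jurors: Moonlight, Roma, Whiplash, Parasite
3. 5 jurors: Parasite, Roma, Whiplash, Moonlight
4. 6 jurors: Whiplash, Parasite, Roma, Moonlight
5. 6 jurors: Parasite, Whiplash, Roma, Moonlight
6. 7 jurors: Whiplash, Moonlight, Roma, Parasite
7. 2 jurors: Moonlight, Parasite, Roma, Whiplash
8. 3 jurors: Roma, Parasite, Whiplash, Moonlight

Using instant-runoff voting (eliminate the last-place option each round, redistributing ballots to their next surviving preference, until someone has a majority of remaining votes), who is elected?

Parasite

Round 1: Whiplash 13, Roma 3, Parasite 18, Moonlight 6. Eliminate Roma.
Round 2: Whiplash 13, Parasite 21, Moonlight 6. Parasite has a majority.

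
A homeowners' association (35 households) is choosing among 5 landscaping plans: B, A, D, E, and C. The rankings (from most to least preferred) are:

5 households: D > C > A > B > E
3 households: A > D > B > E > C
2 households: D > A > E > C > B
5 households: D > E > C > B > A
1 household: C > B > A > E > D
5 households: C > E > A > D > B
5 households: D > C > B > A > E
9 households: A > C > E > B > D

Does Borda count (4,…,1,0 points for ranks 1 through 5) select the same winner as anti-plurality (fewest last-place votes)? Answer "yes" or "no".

yes

Borda — scores: B 38, A 81, D 82, E 56, C 93. Winner: C.
Anti-plurality — last-place votes: B 7, A 5, D 10, E 10, C 3. Winner: C.
The two methods agree.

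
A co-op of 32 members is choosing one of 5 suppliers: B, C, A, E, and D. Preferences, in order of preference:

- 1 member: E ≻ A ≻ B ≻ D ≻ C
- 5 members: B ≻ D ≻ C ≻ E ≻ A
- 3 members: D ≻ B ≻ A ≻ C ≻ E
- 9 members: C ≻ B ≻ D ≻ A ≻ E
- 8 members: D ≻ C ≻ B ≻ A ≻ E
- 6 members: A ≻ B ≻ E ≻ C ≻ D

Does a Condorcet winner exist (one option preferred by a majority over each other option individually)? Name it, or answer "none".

Checking pairwise contests:
C beats B 17–15.
D beats C 17–15.
B beats A 25–7.
B beats E 31–1.
B beats D 21–11.
Every option loses at least one head-to-head, so there is no Condorcet winner.

none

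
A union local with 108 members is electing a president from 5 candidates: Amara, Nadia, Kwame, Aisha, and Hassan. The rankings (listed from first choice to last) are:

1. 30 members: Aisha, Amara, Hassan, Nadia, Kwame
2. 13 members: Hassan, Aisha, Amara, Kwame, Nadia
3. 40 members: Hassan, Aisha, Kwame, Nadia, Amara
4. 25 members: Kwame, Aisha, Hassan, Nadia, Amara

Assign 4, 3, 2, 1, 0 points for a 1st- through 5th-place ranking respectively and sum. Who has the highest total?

Amara: 30·3 + 13·2 + 40·0 + 25·0 = 116
Nadia: 30·1 + 13·0 + 40·1 + 25·1 = 95
Kwame: 30·0 + 13·1 + 40·2 + 25·4 = 193
Aisha: 30·4 + 13·3 + 40·3 + 25·3 = 354
Hassan: 30·2 + 13·4 + 40·4 + 25·2 = 322
Aisha has the highest Borda score (354).

Aisha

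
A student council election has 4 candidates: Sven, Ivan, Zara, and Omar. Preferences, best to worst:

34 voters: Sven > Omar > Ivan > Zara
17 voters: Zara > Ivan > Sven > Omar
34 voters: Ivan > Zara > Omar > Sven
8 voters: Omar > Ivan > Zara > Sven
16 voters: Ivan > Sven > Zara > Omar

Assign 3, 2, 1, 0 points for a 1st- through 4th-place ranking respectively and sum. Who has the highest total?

Ivan

Sven: 34·3 + 17·1 + 34·0 + 8·0 + 16·2 = 151
Ivan: 34·1 + 17·2 + 34·3 + 8·2 + 16·3 = 234
Zara: 34·0 + 17·3 + 34·2 + 8·1 + 16·1 = 143
Omar: 34·2 + 17·0 + 34·1 + 8·3 + 16·0 = 126
Ivan has the highest Borda score (234).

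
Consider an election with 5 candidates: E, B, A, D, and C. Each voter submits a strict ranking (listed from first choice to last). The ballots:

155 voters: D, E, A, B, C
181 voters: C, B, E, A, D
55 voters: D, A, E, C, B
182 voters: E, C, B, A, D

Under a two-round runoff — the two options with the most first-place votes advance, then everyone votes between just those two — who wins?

E

Round 1 first-place votes: E 182, B 0, A 0, D 210, C 181.
D and E advance.
Runoff: D is preferred to E by 210 voters; E by 363.
E wins the runoff.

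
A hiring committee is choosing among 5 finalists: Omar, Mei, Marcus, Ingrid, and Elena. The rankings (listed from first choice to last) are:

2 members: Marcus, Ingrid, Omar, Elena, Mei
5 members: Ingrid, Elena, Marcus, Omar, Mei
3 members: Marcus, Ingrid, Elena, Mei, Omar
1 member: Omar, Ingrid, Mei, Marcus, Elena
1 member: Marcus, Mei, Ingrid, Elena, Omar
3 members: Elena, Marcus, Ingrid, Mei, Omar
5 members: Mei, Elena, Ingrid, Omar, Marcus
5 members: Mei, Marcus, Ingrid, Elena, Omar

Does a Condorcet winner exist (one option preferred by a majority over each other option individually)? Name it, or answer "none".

none

Checking pairwise contests:
Mei beats Omar 17–8.
Marcus beats Mei 14–11.
Elena beats Marcus 13–12.
Marcus beats Ingrid 14–11.
Ingrid beats Elena 17–8.
Every option loses at least one head-to-head, so there is no Condorcet winner.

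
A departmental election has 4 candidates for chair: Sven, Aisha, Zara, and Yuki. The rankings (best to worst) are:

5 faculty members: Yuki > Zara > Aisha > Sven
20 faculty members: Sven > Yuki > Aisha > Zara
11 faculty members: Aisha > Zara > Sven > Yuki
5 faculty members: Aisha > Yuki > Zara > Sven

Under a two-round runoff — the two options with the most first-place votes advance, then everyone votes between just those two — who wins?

Aisha

Round 1 first-place votes: Sven 20, Aisha 16, Zara 0, Yuki 5.
Sven and Aisha advance.
Runoff: Sven is preferred to Aisha by 20 voters; Aisha by 21.
Aisha wins the runoff.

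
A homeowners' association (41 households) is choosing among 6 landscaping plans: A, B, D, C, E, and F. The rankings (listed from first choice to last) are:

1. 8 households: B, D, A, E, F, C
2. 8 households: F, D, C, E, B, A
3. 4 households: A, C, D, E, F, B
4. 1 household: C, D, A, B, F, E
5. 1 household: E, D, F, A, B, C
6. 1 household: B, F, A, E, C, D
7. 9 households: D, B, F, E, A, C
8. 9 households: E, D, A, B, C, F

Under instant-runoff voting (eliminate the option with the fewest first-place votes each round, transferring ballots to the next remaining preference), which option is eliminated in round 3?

Round 1: A 4, B 9, D 9, C 1, E 10, F 8. Eliminate C.
Round 2: A 4, B 9, D 10, E 10, F 8. Eliminate A.
Round 3: B 9, D 14, E 10, F 8. Eliminate F.

F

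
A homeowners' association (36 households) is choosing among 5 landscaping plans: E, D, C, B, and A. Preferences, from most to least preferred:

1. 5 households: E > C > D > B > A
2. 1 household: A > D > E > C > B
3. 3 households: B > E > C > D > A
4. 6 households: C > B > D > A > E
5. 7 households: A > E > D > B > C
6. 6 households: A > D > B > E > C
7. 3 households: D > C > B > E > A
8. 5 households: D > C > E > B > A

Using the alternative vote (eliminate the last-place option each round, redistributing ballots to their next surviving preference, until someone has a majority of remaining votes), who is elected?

Round 1: E 5, D 8, C 6, B 3, A 14. Eliminate B.
Round 2: E 8, D 8, C 6, A 14. Eliminate C.
Round 3: E 8, D 14, A 14. Eliminate E.
Round 4: D 22, A 14. D has a majority.

D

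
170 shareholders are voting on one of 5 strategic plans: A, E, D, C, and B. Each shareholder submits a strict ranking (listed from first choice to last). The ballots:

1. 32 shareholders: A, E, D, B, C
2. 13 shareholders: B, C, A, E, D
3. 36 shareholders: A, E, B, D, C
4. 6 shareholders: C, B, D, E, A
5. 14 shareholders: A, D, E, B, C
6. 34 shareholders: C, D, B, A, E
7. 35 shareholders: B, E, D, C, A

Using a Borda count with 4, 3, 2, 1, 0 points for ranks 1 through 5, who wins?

A: 32·4 + 13·2 + 36·4 + 6·0 + 14·4 + 34·1 + 35·0 = 388
E: 32·3 + 13·1 + 36·3 + 6·1 + 14·2 + 34·0 + 35·3 = 356
D: 32·2 + 13·0 + 36·1 + 6·2 + 14·3 + 34·3 + 35·2 = 326
C: 32·0 + 13·3 + 36·0 + 6·4 + 14·0 + 34·4 + 35·1 = 234
B: 32·1 + 13·4 + 36·2 + 6·3 + 14·1 + 34·2 + 35·4 = 396
B has the highest Borda score (396).

B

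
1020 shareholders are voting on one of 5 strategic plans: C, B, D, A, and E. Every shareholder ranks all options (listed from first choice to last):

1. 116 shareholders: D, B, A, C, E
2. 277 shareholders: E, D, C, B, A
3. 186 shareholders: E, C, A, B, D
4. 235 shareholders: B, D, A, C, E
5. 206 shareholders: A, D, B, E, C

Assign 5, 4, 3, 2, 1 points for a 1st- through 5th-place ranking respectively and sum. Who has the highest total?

D

C: 116·2 + 277·3 + 186·4 + 235·2 + 206·1 = 2483
B: 116·4 + 277·2 + 186·2 + 235·5 + 206·3 = 3183
D: 116·5 + 277·4 + 186·1 + 235·4 + 206·4 = 3638
A: 116·3 + 277·1 + 186·3 + 235·3 + 206·5 = 2918
E: 116·1 + 277·5 + 186·5 + 235·1 + 206·2 = 3078
D has the highest Borda score (3638).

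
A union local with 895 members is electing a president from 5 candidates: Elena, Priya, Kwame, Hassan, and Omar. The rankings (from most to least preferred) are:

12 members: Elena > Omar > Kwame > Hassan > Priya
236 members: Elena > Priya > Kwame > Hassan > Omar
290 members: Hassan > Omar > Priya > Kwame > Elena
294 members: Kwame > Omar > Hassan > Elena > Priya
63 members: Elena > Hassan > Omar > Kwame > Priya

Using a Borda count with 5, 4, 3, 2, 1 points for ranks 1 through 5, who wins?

Hassan

Elena: 12·5 + 236·5 + 290·1 + 294·2 + 63·5 = 2433
Priya: 12·1 + 236·4 + 290·3 + 294·1 + 63·1 = 2183
Kwame: 12·3 + 236·3 + 290·2 + 294·5 + 63·2 = 2920
Hassan: 12·2 + 236·2 + 290·5 + 294·3 + 63·4 = 3080
Omar: 12·4 + 236·1 + 290·4 + 294·4 + 63·3 = 2809
Hassan has the highest Borda score (3080).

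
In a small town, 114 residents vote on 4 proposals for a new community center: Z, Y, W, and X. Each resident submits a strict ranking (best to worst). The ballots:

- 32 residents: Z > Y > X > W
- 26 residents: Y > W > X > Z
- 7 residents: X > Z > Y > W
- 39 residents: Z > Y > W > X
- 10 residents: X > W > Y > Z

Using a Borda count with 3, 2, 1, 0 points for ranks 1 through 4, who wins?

Z: 32·3 + 26·0 + 7·2 + 39·3 + 10·0 = 227
Y: 32·2 + 26·3 + 7·1 + 39·2 + 10·1 = 237
W: 32·0 + 26·2 + 7·0 + 39·1 + 10·2 = 111
X: 32·1 + 26·1 + 7·3 + 39·0 + 10·3 = 109
Y has the highest Borda score (237).

Y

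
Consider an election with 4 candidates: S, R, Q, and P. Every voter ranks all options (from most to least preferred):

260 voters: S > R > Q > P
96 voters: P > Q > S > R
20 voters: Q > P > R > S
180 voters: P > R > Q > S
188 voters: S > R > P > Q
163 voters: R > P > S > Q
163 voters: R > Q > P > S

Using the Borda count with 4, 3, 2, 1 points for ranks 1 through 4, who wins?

R

S: 260·4 + 96·2 + 20·1 + 180·1 + 188·4 + 163·2 + 163·1 = 2673
R: 260·3 + 96·1 + 20·2 + 180·3 + 188·3 + 163·4 + 163·4 = 3324
Q: 260·2 + 96·3 + 20·4 + 180·2 + 188·1 + 163·1 + 163·3 = 2088
P: 260·1 + 96·4 + 20·3 + 180·4 + 188·2 + 163·3 + 163·2 = 2615
R has the highest Borda score (3324).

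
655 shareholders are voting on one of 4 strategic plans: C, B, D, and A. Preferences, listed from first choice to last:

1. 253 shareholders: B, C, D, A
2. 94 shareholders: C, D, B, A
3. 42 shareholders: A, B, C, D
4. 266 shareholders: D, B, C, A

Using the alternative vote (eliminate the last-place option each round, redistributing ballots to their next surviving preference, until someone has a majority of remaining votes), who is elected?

D

Round 1: C 94, B 253, D 266, A 42. Eliminate A.
Round 2: C 94, B 295, D 266. Eliminate C.
Round 3: B 295, D 360. D has a majority.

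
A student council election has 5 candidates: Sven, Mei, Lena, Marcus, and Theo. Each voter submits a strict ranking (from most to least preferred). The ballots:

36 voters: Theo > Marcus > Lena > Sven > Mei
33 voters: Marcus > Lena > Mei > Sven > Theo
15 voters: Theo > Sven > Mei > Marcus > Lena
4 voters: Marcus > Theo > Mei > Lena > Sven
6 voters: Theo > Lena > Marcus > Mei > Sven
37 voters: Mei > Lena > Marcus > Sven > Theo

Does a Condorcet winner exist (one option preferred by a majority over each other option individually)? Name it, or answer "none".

Marcus vs Sven: 116–15 for Marcus.
Marcus vs Mei: 79–52 for Marcus.
Marcus vs Lena: 88–43 for Marcus.
Marcus vs Theo: 74–57 for Marcus.
Marcus beats every other option head-to-head.

Marcus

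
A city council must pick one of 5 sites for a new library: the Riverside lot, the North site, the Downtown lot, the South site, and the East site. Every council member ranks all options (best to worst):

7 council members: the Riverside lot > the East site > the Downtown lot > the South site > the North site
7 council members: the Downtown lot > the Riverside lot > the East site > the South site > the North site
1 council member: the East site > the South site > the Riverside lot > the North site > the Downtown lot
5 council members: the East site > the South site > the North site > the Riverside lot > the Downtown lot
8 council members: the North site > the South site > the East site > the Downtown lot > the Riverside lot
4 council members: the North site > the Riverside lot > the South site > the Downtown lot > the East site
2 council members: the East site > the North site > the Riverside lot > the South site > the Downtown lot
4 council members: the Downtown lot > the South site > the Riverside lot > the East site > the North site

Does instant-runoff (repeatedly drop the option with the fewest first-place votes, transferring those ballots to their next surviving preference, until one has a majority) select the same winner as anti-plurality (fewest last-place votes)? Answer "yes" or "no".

no

Instant-runoff — R1 the Riverside lot 7, the North site 12, the Downtown lot 11, the South site 0, the East site 8 (the South site out); R2 the Riverside lot 7, the North site 12, the Downtown lot 11, the East site 8 (the Riverside lot out); R3 the North site 12, the Downtown lot 11, the East site 15 (the Downtown lot out); R4 the North site 12, the East site 26 (the East site winner). Winner: the East site.
Anti-plurality — last-place votes: the Riverside lot 8, the North site 18, the Downtown lot 8, the South site 0, the East site 4. Winner: the South site.
The two methods disagree.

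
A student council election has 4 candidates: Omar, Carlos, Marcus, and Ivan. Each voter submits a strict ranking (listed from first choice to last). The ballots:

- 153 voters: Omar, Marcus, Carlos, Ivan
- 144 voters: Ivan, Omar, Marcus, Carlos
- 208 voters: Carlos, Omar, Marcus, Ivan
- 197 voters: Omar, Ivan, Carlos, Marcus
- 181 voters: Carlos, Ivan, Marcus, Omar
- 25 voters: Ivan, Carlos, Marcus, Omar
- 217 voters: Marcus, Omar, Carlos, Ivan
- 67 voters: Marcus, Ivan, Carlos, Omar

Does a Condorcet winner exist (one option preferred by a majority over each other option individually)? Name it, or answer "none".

Omar

Omar vs Carlos: 711–481 for Omar.
Omar vs Marcus: 702–490 for Omar.
Omar vs Ivan: 775–417 for Omar.
Omar beats every other option head-to-head.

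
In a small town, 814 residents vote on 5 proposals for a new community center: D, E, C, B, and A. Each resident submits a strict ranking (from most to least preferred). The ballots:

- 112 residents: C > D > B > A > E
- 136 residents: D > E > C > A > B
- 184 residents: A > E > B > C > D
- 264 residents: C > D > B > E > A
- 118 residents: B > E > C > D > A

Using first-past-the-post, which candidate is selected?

First-place votes: D 136, E 0, C 376, B 118, A 184.
C has the most first-place votes.

C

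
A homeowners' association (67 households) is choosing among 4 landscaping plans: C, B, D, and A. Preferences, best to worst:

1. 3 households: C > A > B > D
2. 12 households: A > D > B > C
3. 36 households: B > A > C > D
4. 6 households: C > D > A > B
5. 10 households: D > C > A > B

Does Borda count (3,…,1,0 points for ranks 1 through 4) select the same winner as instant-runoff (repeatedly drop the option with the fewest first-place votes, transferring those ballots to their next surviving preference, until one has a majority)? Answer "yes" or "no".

Borda — scores: C 83, B 123, D 66, A 130. Winner: A.
Instant-runoff — R1 C 9, B 36, D 10, A 12 (B winner). Winner: B.
The two methods disagree.

no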